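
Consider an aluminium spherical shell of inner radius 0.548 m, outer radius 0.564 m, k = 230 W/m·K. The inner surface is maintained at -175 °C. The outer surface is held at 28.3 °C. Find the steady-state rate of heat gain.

Q = 11400 kW

Q = 4πk·ΔT/(1/r₁ − 1/r₂) = 4π × 230 × 203.3 / (1/0.548 − 1/0.564) = 1.14×10^7 W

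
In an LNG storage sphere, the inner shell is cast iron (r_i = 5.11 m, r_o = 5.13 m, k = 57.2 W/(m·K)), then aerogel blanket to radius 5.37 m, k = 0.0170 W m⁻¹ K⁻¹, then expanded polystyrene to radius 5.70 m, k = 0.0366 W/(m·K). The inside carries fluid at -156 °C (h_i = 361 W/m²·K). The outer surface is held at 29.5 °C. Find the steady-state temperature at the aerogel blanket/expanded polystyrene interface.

T = -38.2 °C

Series thermal resistances, inner to outer:
  R_conv,in = 1/(4πr²h) = 1/(4π·5.11²·361) = 8.442×10^-6 K/W
  R_cast iron = (1/5.11 − 1/5.13)/(4πk) = 7.629×10^-4/(4π·57.2) = 1.061×10^-6 K/W
  R_aerogel blanket = (1/5.13 − 1/5.37)/(4πk) = 0.008712/(4π·0.0170) = 0.04078 K/W
  R_expanded polystyrene = (1/5.37 − 1/5.70)/(4πk) = 0.01078/(4π·0.0366) = 0.02344 K/W
ΣR = 8.442×10^-6 + 1.061×10^-6 + 0.04078 + 0.02344 = 0.06423 K/W
Q = ΔT/ΣR = (-156 °C − 29.5 °C)/0.06423 = -2888 W
From the inner boundary to the aerogel blanket/expanded polystyrene interface, ΣR_partial = 0.04079 K/W.
T_interface = T_in − Q·ΣR_partial = -156 °C − (-2888)(0.04079) = -38.2 °C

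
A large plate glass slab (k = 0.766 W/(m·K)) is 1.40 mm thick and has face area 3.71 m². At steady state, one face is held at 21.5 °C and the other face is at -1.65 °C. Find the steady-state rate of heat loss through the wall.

Q = 47000 W

Q = kA·ΔT/L = 0.766 × 3.71 × |21.5 °C − -1.65 °C| / 0.00140 = 47000 W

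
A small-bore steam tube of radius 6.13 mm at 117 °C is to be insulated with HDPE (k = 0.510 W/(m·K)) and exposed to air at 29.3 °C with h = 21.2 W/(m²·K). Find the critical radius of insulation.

r_cr = 2.41 cm

For a cylinder, r_cr = k_ins/h = 0.510/21.2 = 0.0241 m = 2.41 cm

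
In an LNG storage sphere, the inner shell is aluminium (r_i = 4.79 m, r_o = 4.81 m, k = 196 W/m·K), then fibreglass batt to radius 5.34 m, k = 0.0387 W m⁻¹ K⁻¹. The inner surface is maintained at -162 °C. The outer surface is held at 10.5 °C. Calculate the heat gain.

Q = 4070 W

Treat each layer as a resistance in series:
  R_aluminium = (1/4.79 − 1/4.81)/(4πk) = 8.681×10^-4/(4π·196) = 3.524×10^-7 K/W
  R_fibreglass batt = (1/4.81 − 1/5.34)/(4πk) = 0.02063/(4π·0.0387) = 0.04243 K/W
ΣR = 3.524×10^-7 + 0.04243 = 0.04243 K/W
Q = ΔT/ΣR = (-162 °C − 10.5 °C)/0.04243 = -4070 W
(Negative Q ⇒ heat flows inward; heat gain = 4070 W.)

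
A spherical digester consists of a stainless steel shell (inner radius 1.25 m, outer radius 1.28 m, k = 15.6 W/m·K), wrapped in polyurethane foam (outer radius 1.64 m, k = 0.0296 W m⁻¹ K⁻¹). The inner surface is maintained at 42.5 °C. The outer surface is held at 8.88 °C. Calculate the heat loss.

Q = 72.9 W

Treat each layer as a resistance in series:
  R_stainless steel = (1/1.25 − 1/1.28)/(4πk) = 0.01875/(4π·15.6) = 9.565×10^-5 K/W
  R_polyurethane foam = (1/1.28 − 1/1.64)/(4πk) = 0.1715/(4π·0.0296) = 0.4610 K/W
ΣR = 9.565×10^-5 + 0.4610 = 0.4611 K/W
Q = ΔT/ΣR = (42.5 °C − 8.88 °C)/0.4611 = 72.9 W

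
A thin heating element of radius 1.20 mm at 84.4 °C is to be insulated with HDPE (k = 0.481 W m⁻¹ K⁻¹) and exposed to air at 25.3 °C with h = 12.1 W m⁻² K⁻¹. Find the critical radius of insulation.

r_cr = 3.98 cm

For a cylinder, r_cr = k_ins/h = 0.481/12.1 = 0.0398 m = 3.98 cm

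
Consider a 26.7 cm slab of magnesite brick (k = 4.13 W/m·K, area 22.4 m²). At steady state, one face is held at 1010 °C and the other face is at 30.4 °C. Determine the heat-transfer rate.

Q = kA·ΔT/L = 4.13 × 22.4 × |1010 °C − 30.4 °C| / 0.267 = 3.39×10^5 W

Q = 339 kW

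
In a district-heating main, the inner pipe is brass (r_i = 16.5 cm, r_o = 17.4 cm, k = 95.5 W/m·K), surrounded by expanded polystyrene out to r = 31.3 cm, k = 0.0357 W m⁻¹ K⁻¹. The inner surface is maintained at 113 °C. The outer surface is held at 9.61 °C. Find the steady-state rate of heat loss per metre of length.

Treat each layer as a resistance in series:
  R'_brass = ln(0.174/0.165)/(2πk) = 0.05311/(2π·95.5) = 8.851×10^-5 m·K/W
  R'_expanded polystyrene = ln(0.313/0.174)/(2πk) = 0.5871/(2π·0.0357) = 2.618 m·K/W
ΣR = 8.851×10^-5 + 2.618 = 2.618 m·K/W
Q' = ΔT/ΣR = (113 °C − 9.61 °C)/2.618 = 39.5 W/m

Q' = 39.5 W/m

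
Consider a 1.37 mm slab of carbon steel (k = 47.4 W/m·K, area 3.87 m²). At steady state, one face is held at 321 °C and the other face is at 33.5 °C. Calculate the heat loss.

Q = kA·ΔT/L = 47.4 × 3.87 × |321 °C − 33.5 °C| / 0.00137 = 3.85×10^7 W

Q = 38500 kW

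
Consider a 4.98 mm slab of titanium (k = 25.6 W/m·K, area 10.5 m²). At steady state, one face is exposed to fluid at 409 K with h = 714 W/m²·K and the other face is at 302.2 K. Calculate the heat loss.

Q = 7.03×10^5 W

Resistance network (inner→outer):
  R_conv,in = 1/(hA) = 1/(714·10.5) = 1.334×10^-4 K/W
  R_titanium = L/(kA) = 0.00498/(25.6·10.5) = 1.853×10^-5 K/W
ΣR = 1.334×10^-4 + 1.853×10^-5 = 1.519×10^-4 K/W
Q = ΔT/ΣR = (409 K − 302.2 K)/1.519×10^-4 = 7.03×10^5 W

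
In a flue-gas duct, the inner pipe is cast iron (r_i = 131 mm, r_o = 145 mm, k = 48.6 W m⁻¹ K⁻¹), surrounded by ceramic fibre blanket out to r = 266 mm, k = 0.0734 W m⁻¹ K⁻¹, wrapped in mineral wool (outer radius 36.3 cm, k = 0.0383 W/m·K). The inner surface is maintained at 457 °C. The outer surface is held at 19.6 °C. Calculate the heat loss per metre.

Series thermal resistances, inner to outer:
  R'_cast iron = ln(0.145/0.131)/(2πk) = 0.1015/(2π·48.6) = 3.325×10^-4 m·K/W
  R'_ceramic fibre blanket = ln(0.266/0.145)/(2πk) = 0.6068/(2π·0.0734) = 1.316 m·K/W
  R'_mineral wool = ln(0.363/0.266)/(2πk) = 0.3109/(2π·0.0383) = 1.292 m·K/W
ΣR = 3.325×10^-4 + 1.316 + 1.292 = 2.608 m·K/W
Q' = ΔT/ΣR = (457 °C − 19.6 °C)/2.608 = 168 W/m

Q' = 168 W/m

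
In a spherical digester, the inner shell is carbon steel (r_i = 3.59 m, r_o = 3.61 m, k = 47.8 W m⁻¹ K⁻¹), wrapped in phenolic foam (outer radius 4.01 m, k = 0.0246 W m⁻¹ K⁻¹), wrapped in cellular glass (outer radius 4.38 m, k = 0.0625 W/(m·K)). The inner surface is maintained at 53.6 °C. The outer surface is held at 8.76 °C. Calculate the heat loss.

Series thermal resistances, inner to outer:
  R_carbon steel = (1/3.59 − 1/3.61)/(4πk) = 0.001543/(4π·47.8) = 2.569×10^-6 K/W
  R_phenolic foam = (1/3.61 − 1/4.01)/(4πk) = 0.02763/(4π·0.0246) = 0.08938 K/W
  R_cellular glass = (1/4.01 − 1/4.38)/(4πk) = 0.02107/(4π·0.0625) = 0.02682 K/W
ΣR = 2.569×10^-6 + 0.08938 + 0.02682 = 0.1162 K/W
Q = ΔT/ΣR = (53.6 °C − 8.76 °C)/0.1162 = 386 W

Q = 386 W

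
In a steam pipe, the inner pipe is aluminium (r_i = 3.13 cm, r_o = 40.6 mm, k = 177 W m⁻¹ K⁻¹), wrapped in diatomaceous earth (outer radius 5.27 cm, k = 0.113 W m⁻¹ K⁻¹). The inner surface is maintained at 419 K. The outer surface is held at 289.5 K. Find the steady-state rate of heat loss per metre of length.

Series thermal resistances, inner to outer:
  R'_aluminium = ln(0.0406/0.0313)/(2πk) = 0.2601/(2π·177) = 2.339×10^-4 m·K/W
  R'_diatomaceous earth = ln(0.0527/0.0406)/(2πk) = 0.2608/(2π·0.113) = 0.3674 m·K/W
ΣR = 2.339×10^-4 + 0.3674 = 0.3676 m·K/W
Q' = ΔT/ΣR = (419 K − 289.5 K)/0.3676 = 352 W/m

Q' = 352 W/m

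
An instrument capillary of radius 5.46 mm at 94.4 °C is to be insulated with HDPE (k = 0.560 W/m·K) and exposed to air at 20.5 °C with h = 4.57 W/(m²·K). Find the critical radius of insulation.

r_cr = 12.3 cm

For a cylinder, r_cr = k_ins/h = 0.560/4.57 = 0.123 m = 12.3 cm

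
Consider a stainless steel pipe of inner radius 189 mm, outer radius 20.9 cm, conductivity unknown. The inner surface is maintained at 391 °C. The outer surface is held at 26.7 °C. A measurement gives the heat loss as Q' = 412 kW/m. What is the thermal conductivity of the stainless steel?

ΣR = ΔT/Q' = |391 − 26.7|/4.12×10^5 = 8.842×10^-4 m·K/W
ln(r₂/r₁)/(2πk) = 8.842×10^-4 ⇒ k = 0.1006/(2π·8.842×10^-4) = 18.1 W/m·K

k = 18.1 W/m·K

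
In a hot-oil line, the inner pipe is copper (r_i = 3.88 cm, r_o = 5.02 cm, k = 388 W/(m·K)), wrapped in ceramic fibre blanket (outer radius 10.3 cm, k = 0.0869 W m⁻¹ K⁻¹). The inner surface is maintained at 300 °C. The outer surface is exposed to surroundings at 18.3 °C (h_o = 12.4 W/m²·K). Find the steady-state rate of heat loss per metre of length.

Treat each layer as a resistance in series:
  R'_copper = ln(0.0502/0.0388)/(2πk) = 0.2576/(2π·388) = 1.057×10^-4 m·K/W
  R'_ceramic fibre blanket = ln(0.103/0.0502)/(2πk) = 0.7187/(2π·0.0869) = 1.316 m·K/W
  R'_conv,out = 1/(2πr h) = 1/(2π·0.103·12.4) = 0.1246 m·K/W
ΣR = 1.057×10^-4 + 1.316 + 0.1246 = 1.441 m·K/W
Q' = ΔT/ΣR = (300 °C − 18.3 °C)/1.441 = 195 W/m

Q' = 195 W/m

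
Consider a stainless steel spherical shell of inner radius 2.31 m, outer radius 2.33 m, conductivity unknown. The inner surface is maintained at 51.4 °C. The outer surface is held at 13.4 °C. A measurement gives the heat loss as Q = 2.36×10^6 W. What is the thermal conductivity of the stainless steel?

ΣR = ΔT/Q = |51.4 − 13.4|/2.36×10^6 = 1.610×10^-5 K/W
(1/r₁−1/r₂)/(4πk) = 1.610×10^-5 ⇒ k = 0.003716/(4π·1.610×10^-5) = 18.4 W/m·K

k = 18.4 W/m·K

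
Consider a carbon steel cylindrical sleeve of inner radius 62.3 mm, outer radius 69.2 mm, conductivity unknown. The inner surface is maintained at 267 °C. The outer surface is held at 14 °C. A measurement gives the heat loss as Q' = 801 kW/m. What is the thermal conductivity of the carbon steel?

ΣR = ΔT/Q' = |267 − 14|/8.01×10^5 = 3.159×10^-4 m·K/W
ln(r₂/r₁)/(2πk) = 3.159×10^-4 ⇒ k = 0.1050/(2π·3.159×10^-4) = 52.9 W/m·K

k = 52.9 W/m·K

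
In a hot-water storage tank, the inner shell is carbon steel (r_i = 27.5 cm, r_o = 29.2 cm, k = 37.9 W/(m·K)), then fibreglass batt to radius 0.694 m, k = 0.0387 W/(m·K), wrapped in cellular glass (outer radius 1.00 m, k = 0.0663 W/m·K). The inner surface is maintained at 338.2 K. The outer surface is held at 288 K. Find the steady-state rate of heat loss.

Q = 10.9 W

Series thermal resistances, inner to outer:
  R_carbon steel = (1/0.275 − 1/0.292)/(4πk) = 0.2117/(4π·37.9) = 4.445×10^-4 K/W
  R_fibreglass batt = (1/0.292 − 1/0.694)/(4πk) = 1.984/(4π·0.0387) = 4.079 K/W
  R_cellular glass = (1/0.694 − 1/1.00)/(4πk) = 0.4409/(4π·0.0663) = 0.5292 K/W
ΣR = 4.445×10^-4 + 4.079 + 0.5292 = 4.609 K/W
Q = ΔT/ΣR = (338.2 K − 288 K)/4.609 = 10.9 W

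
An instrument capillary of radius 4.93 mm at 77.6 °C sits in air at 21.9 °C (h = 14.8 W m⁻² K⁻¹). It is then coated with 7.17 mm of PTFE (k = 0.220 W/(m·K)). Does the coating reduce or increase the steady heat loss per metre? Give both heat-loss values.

increases: 25.5 → 36.2 W/m

Critical radius for a cylinder: r_cr = k/h = 0.0149 m = 1.49 cm.
Outer radius after coating: r₂ = 0.00493 + 0.00717 = 0.01210 m.
Since r₁ < r_cr and r₂ ≤ r_cr, the coating moves toward the maximum at r_cr — heat loss rises.
Bare: R = 1/(2πr₁h) = 2.181 m·K/W; Q = 55.7/2.181 = 25.5 W/m.
Coated: R = R_cond + R_conv = 1.538 m·K/W; Q = 55.7/1.538 = 36.2 W/m.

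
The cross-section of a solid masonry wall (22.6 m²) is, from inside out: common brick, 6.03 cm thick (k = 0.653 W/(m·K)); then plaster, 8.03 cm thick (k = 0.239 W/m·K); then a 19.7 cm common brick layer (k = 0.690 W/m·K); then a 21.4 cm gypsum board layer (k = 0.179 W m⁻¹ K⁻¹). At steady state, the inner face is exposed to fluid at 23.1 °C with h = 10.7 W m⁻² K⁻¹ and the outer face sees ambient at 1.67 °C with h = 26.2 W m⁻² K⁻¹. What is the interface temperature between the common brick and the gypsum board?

Treat each layer as a resistance in series:
  R_conv,in = 1/(hA) = 1/(10.7·22.6) = 0.004135 K/W
  R_common brick = L/(kA) = 0.0603/(0.653·22.6) = 0.004086 K/W
  R_plaster = L/(kA) = 0.0803/(0.239·22.6) = 0.01487 K/W
  R_common brick = L/(kA) = 0.197/(0.690·22.6) = 0.01263 K/W
  R_gypsum board = L/(kA) = 0.214/(0.179·22.6) = 0.05290 K/W
  R_conv,out = 1/(hA) = 1/(26.2·22.6) = 0.001689 K/W
ΣR = 0.004135 + 0.004086 + 0.01487 + 0.01263 + 0.05290 + 0.001689 = 0.09031 K/W
Q = ΔT/ΣR = (23.1 °C − 1.67 °C)/0.09031 = 237.3 W
From the inner boundary to the common brick/gypsum board interface, ΣR_partial = 0.03572 K/W.
T_interface = T_in − Q·ΣR_partial = 23.1 °C − (237.3)(0.03572) = 14.6 °C

T = 14.6 °C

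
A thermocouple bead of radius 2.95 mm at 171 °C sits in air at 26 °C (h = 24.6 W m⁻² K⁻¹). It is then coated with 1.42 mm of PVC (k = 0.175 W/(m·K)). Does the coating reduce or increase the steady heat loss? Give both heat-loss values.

Critical radius for a sphere: r_cr = 2k/h = 0.0142 m = 1.42 cm.
Outer radius after coating: r₂ = 0.00295 + 0.00142 = 0.00437 m.
Since r₁ < r_cr and r₂ ≤ r_cr, the coating moves toward the maximum at r_cr — heat loss rises.
Bare: R = 1/(4πr₁²h) = 371.7 K/W; Q = 145/371.7 = 0.390 W.
Coated: R = R_cond + R_conv = 219.5 K/W; Q = 145/219.5 = 0.661 W.

increases: 0.390 → 0.661 W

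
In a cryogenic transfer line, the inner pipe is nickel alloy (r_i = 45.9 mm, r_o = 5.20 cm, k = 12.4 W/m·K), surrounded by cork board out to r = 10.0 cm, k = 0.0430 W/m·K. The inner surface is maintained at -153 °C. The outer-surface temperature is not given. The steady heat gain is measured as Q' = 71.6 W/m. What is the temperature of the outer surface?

Series resistances:
  R'_nickel alloy = ln(0.0520/0.0459)/(2πk) = 0.1248/(2π·12.4) = 0.001602 m·K/W
  R'_cork board = ln(0.100/0.0520)/(2πk) = 0.6539/(2π·0.0430) = 2.420 m·K/W
ΣR = 2.422 m·K/W
ΔT = Q'·ΣR = 71.6 × 2.422 = 173.4 K
Heat flows inward, so T_out = T_in + ΔT = -153 + 173.4 = 20.4 °C

T_out = 20.4 °C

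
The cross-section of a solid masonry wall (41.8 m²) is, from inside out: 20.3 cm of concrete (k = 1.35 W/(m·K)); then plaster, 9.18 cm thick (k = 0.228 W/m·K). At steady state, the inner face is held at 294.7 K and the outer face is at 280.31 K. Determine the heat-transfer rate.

Q = 1090 W

Resistance network (inner→outer):
  R_concrete = L/(kA) = 0.203/(1.35·41.8) = 0.003597 K/W
  R_plaster = L/(kA) = 0.0918/(0.228·41.8) = 0.009632 K/W
ΣR = 0.003597 + 0.009632 = 0.01323 K/W
Q = ΔT/ΣR = (294.7 K − 280.31 K)/0.01323 = 1090 W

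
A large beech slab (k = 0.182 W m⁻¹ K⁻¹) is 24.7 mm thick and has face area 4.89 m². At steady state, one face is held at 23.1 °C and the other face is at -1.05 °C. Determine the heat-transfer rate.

Q = kA·ΔT/L = 0.182 × 4.89 × |23.1 °C − -1.05 °C| / 0.0247 = 870 W

Q = 870 W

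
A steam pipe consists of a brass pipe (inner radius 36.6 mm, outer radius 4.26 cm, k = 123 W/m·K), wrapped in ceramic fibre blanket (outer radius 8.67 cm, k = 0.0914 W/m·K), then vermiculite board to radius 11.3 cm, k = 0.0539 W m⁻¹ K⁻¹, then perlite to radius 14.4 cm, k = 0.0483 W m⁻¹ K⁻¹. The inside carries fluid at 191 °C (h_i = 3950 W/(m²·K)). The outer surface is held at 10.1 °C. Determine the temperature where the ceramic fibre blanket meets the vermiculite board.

Resistance network (inner→outer):
  R'_conv,in = 1/(2πr h) = 1/(2π·0.0366·3950) = 0.001101 m·K/W
  R'_brass = ln(0.0426/0.0366)/(2πk) = 0.1518/(2π·123) = 1.964×10^-4 m·K/W
  R'_ceramic fibre blanket = ln(0.0867/0.0426)/(2πk) = 0.7106/(2π·0.0914) = 1.237 m·K/W
  R'_vermiculite board = ln(0.113/0.0867)/(2πk) = 0.2649/(2π·0.0539) = 0.7823 m·K/W
  R'_perlite = ln(0.144/0.113)/(2πk) = 0.2424/(2π·0.0483) = 0.7988 m·K/W
ΣR = 0.001101 + 1.964×10^-4 + 1.237 + 0.7823 + 0.7988 = 2.819 m·K/W
Q' = ΔT/ΣR = (191 °C − 10.1 °C)/2.819 = 64.17 W/m
From the inner boundary to the ceramic fibre blanket/vermiculite board interface, ΣR_partial = 1.238 m·K/W.
T_interface = T_in − Q'·ΣR_partial = 191 °C − (64.17)(1.238) = 112 °C

T = 112 °C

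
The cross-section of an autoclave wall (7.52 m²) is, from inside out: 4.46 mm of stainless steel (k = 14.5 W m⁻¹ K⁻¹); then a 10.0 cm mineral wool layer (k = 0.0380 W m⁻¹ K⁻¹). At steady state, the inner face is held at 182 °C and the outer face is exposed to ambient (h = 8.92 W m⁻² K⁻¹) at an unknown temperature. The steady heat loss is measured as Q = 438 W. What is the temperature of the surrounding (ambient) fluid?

Series resistances:
  R_stainless steel = L/(kA) = 0.00446/(14.5·7.52) = 4.090×10^-5 K/W
  R_mineral wool = L/(kA) = 0.100/(0.0380·7.52) = 0.3499 K/W
  R_conv,out = 1/(hA) = 1/(8.92·7.52) = 0.01491 K/W
ΣR = 0.3649 K/W
ΔT = Q·ΣR = 438 × 0.3649 = 159.8 K
Heat flows outward, so T_out = T_in − ΔT = 182 − 159.8 = 22.2 °C

T_out = 22.2 °C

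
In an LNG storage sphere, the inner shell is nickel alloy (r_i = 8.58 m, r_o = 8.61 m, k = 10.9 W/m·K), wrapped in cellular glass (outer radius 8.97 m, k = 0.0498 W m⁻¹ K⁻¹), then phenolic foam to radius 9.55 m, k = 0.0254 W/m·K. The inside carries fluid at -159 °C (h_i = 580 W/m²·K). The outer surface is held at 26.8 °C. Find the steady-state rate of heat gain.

Q = 6.48 kW

Resistance network (inner→outer):
  R_conv,in = 1/(4πr²h) = 1/(4π·8.58²·580) = 1.864×10^-6 K/W
  R_nickel alloy = (1/8.58 − 1/8.61)/(4πk) = 4.061×10^-4/(4π·10.9) = 2.965×10^-6 K/W
  R_cellular glass = (1/8.61 − 1/8.97)/(4πk) = 0.004661/(4π·0.0498) = 0.007448 K/W
  R_phenolic foam = (1/8.97 − 1/9.55)/(4πk) = 0.006771/(4π·0.0254) = 0.02121 K/W
ΣR = 1.864×10^-6 + 2.965×10^-6 + 0.007448 + 0.02121 = 0.02866 K/W
Q = ΔT/ΣR = (-159 °C − 26.8 °C)/0.02866 = -6480 W
(Negative Q ⇒ heat flows inward; heat gain = 6480 W.)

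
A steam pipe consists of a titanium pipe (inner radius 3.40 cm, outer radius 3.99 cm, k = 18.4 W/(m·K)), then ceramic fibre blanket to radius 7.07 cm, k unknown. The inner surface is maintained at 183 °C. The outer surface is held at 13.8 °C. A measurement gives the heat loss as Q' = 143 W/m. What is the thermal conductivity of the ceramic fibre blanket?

ΣR = ΔT/Q' = |183 − 13.8|/143 = 1.183 m·K/W
Known resistances:
  R'_titanium = ln(0.0399/0.0340)/(2πk) = 0.1600/(2π·18.4) = 0.001384 m·K/W
R_ceramic fibre blanket = ΣR − ΣR_known = 1.183 − 0.001384 = 1.182 m·K/W
ln(r₂/r₁)/(2πk) = 1.182 ⇒ k = 0.5721/(2π·1.182) = 0.0770 W/m·K

k = 0.0770 W/m·K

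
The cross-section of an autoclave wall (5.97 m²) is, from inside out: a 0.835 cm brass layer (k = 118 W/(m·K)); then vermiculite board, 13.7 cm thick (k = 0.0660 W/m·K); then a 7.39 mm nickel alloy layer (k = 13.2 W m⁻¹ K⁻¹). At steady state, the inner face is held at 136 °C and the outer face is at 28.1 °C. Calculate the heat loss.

Q = 310 W

Resistance network (inner→outer):
  R_brass = L/(kA) = 0.00835/(118·5.97) = 1.185×10^-5 K/W
  R_vermiculite board = L/(kA) = 0.137/(0.0660·5.97) = 0.3477 K/W
  R_nickel alloy = L/(kA) = 0.00739/(13.2·5.97) = 9.378×10^-5 K/W
ΣR = 1.185×10^-5 + 0.3477 + 9.378×10^-5 = 0.3478 K/W
Q = ΔT/ΣR = (136 °C − 28.1 °C)/0.3478 = 310 W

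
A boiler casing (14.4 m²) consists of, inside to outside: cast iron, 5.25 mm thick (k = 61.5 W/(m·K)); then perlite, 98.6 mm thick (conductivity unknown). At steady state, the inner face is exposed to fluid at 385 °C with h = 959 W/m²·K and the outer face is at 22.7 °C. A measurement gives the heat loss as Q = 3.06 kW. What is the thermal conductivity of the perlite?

ΣR = ΔT/Q = |385 − 22.7|/3060 = 0.1184 K/W
Known resistances:
  R_conv,in = 1/(hA) = 1/(959·14.4) = 7.241×10^-5 K/W
  R_cast iron = L/(kA) = 0.00525/(61.5·14.4) = 5.928×10^-6 K/W
R_perlite = ΣR − ΣR_known = 0.1184 − 7.834×10^-5 = 0.1183 K/W
L/(kA) = 0.1183 ⇒ k = 0.0986/(0.1183·14.4) = 0.0579 W/m·K

k = 0.0579 W/m·K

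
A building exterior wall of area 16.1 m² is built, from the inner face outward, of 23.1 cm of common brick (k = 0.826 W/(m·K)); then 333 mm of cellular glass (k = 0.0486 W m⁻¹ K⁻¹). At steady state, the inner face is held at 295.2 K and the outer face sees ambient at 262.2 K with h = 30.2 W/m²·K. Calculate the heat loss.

Treat each layer as a resistance in series:
  R_common brick = L/(kA) = 0.231/(0.826·16.1) = 0.01737 K/W
  R_cellular glass = L/(kA) = 0.333/(0.0486·16.1) = 0.4256 K/W
  R_conv,out = 1/(hA) = 1/(30.2·16.1) = 0.002057 K/W
ΣR = 0.01737 + 0.4256 + 0.002057 = 0.4450 K/W
Q = ΔT/ΣR = (295.2 K − 262.2 K)/0.4450 = 74.2 W

Q = 74.2 W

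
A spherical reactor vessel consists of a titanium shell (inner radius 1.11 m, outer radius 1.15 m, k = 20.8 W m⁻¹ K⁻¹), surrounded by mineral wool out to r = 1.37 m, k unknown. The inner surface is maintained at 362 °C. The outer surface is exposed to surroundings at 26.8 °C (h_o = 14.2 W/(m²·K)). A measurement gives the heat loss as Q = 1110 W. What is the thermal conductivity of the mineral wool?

k = 0.0372 W/m·K

ΣR = ΔT/Q = |362 − 26.8|/1110 = 0.3020 K/W
Known resistances:
  R_titanium = (1/1.11 − 1/1.15)/(4πk) = 0.03134/(4π·20.8) = 1.199×10^-4 K/W
  R_conv,out = 1/(4πr²h) = 1/(4π·1.37²·14.2) = 0.002986 K/W
R_mineral wool = ΣR − ΣR_known = 0.3020 − 0.003106 = 0.2989 K/W
(1/r₁−1/r₂)/(4πk) = 0.2989 ⇒ k = 0.1396/(4π·0.2989) = 0.0372 W/m·K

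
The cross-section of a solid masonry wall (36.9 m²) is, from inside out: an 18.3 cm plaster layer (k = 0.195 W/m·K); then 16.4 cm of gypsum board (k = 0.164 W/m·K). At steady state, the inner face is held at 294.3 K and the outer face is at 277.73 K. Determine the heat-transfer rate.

Q = 315 W

Treat each layer as a resistance in series:
  R_plaster = L/(kA) = 0.183/(0.195·36.9) = 0.02543 K/W
  R_gypsum board = L/(kA) = 0.164/(0.164·36.9) = 0.02710 K/W
ΣR = 0.02543 + 0.02710 = 0.05253 K/W
Q = ΔT/ΣR = (294.3 K − 277.73 K)/0.05253 = 315 W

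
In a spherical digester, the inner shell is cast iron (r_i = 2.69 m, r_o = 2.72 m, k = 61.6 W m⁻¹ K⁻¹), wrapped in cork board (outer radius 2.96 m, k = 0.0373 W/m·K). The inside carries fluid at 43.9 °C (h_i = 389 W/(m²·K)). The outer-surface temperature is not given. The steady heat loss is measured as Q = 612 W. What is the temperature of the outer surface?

Series resistances:
  R_conv,in = 1/(4πr²h) = 1/(4π·2.69²·389) = 2.827×10^-5 K/W
  R_cast iron = (1/2.69 − 1/2.72)/(4πk) = 0.004100/(4π·61.6) = 5.297×10^-6 K/W
  R_cork board = (1/2.72 − 1/2.96)/(4πk) = 0.02981/(4π·0.0373) = 0.06360 K/W
ΣR = 0.06363 K/W
ΔT = Q·ΣR = 612 × 0.06363 = 38.94 K
Heat flows outward, so T_out = T_in − ΔT = 43.9 − 38.94 = 4.96 °C

T_out = 4.96 °C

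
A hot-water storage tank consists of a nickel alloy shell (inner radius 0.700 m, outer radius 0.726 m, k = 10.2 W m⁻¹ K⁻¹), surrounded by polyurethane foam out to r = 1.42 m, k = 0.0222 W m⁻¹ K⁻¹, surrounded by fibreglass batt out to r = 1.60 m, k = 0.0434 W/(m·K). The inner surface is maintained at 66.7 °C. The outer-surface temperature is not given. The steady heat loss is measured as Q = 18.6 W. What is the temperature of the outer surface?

Series resistances:
  R_nickel alloy = (1/0.700 − 1/0.726)/(4πk) = 0.05116/(4π·10.2) = 3.991×10^-4 K/W
  R_polyurethane foam = (1/0.726 − 1/1.42)/(4πk) = 0.6732/(4π·0.0222) = 2.413 K/W
  R_fibreglass batt = (1/1.42 − 1/1.60)/(4πk) = 0.07923/(4π·0.0434) = 0.1453 K/W
ΣR = 2.559 K/W
ΔT = Q·ΣR = 18.6 × 2.559 = 47.60 K
Heat flows outward, so T_out = T_in − ΔT = 66.7 − 47.60 = 19.1 °C

T_out = 19.1 °C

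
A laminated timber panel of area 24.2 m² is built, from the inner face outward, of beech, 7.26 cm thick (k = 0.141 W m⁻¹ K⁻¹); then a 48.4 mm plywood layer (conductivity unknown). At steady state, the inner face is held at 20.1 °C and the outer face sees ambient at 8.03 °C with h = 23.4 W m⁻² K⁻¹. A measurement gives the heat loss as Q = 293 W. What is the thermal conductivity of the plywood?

k = 0.110 W/m·K

ΣR = ΔT/Q = |20.1 − 8.03|/293 = 0.04119 K/W
Known resistances:
  R_beech = L/(kA) = 0.0726/(0.141·24.2) = 0.02128 K/W
  R_conv,out = 1/(hA) = 1/(23.4·24.2) = 0.001766 K/W
R_plywood = ΣR − ΣR_known = 0.04119 − 0.02305 = 0.01814 K/W
L/(kA) = 0.01814 ⇒ k = 0.0484/(0.01814·24.2) = 0.110 W/m·K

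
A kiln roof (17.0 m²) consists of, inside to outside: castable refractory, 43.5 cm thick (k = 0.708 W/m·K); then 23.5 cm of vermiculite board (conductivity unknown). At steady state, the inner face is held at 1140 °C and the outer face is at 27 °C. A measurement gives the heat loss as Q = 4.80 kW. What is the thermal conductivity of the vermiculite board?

k = 0.0706 W/m·K

ΣR = ΔT/Q = |1140 − 27|/4800 = 0.2319 K/W
Known resistances:
  R_castable refractory = L/(kA) = 0.435/(0.708·17.0) = 0.03614 K/W
R_vermiculite board = ΣR − ΣR_known = 0.2319 − 0.03614 = 0.1958 K/W
L/(kA) = 0.1958 ⇒ k = 0.235/(0.1958·17.0) = 0.0706 W/m·K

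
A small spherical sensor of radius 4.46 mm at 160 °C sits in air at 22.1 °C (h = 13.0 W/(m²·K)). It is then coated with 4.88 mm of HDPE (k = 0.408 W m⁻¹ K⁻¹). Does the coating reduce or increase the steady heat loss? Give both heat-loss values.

Critical radius for a sphere: r_cr = 2k/h = 0.0628 m = 6.28 cm.
Outer radius after coating: r₂ = 0.00446 + 0.00488 = 0.00934 m.
Since r₁ < r_cr and r₂ ≤ r_cr, the coating moves toward the maximum at r_cr — heat loss rises.
Bare: R = 1/(4πr₁²h) = 307.7 K/W; Q = 137.9/307.7 = 0.448 W.
Coated: R = R_cond + R_conv = 93.02 K/W; Q = 137.9/93.02 = 1.48 W.

increases: 0.448 → 1.48 W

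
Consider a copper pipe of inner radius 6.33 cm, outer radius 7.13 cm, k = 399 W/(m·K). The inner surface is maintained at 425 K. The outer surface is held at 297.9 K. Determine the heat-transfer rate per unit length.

Q' = 2680 kW/m

Q' = 2πk·ΔT/ln(r₂/r₁) = 2π × 399 × 127.1 / ln(0.0713/0.0633) = 2.68×10^6 W/m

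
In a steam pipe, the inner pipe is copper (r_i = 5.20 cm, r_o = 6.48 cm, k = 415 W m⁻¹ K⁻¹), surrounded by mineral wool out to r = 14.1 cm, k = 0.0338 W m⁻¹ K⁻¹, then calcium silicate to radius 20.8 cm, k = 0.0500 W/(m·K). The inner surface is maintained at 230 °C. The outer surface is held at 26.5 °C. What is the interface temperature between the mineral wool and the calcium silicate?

Series thermal resistances, inner to outer:
  R'_copper = ln(0.0648/0.0520)/(2πk) = 0.2201/(2π·415) = 8.440×10^-5 m·K/W
  R'_mineral wool = ln(0.141/0.0648)/(2πk) = 0.7775/(2π·0.0338) = 3.661 m·K/W
  R'_calcium silicate = ln(0.208/0.141)/(2πk) = 0.3888/(2π·0.0500) = 1.238 m·K/W
ΣR = 8.440×10^-5 + 3.661 + 1.238 = 4.899 m·K/W
Q' = ΔT/ΣR = (230 °C − 26.5 °C)/4.899 = 41.54 W/m
From the inner boundary to the mineral wool/calcium silicate interface, ΣR_partial = 3.661 m·K/W.
T_interface = T_in − Q'·ΣR_partial = 230 °C − (41.54)(3.661) = 77.9 °C

T = 77.9 °C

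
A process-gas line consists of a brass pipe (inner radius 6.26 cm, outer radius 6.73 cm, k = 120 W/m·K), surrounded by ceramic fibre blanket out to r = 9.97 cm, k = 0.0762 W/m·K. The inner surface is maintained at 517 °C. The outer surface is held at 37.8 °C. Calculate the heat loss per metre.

Treat each layer as a resistance in series:
  R'_brass = ln(0.0673/0.0626)/(2πk) = 0.07239/(2π·120) = 9.602×10^-5 m·K/W
  R'_ceramic fibre blanket = ln(0.0997/0.0673)/(2πk) = 0.3930/(2π·0.0762) = 0.8208 m·K/W
ΣR = 9.602×10^-5 + 0.8208 = 0.8209 m·K/W
Q' = ΔT/ΣR = (517 °C − 37.8 °C)/0.8209 = 584 W/m

Q' = 584 W/m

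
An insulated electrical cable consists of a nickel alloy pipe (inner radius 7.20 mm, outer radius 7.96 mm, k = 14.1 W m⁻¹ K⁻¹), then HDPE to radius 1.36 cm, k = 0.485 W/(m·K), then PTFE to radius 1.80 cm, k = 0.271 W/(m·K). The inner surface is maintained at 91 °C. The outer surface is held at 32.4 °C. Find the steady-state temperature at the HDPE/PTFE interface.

T = 60.6 °C

Treat each layer as a resistance in series:
  R'_nickel alloy = ln(0.00796/0.00720)/(2πk) = 0.1003/(2π·14.1) = 0.001133 m·K/W
  R'_HDPE = ln(0.0136/0.00796)/(2πk) = 0.5356/(2π·0.485) = 0.1758 m·K/W
  R'_PTFE = ln(0.0180/0.0136)/(2πk) = 0.2803/(2π·0.271) = 0.1646 m·K/W
ΣR = 0.001133 + 0.1758 + 0.1646 = 0.3415 m·K/W
Q' = ΔT/ΣR = (91 °C − 32.4 °C)/0.3415 = 171.6 W/m
From the inner boundary to the HDPE/PTFE interface, ΣR_partial = 0.1769 m·K/W.
T_interface = T_in − Q'·ΣR_partial = 91 °C − (171.6)(0.1769) = 60.6 °C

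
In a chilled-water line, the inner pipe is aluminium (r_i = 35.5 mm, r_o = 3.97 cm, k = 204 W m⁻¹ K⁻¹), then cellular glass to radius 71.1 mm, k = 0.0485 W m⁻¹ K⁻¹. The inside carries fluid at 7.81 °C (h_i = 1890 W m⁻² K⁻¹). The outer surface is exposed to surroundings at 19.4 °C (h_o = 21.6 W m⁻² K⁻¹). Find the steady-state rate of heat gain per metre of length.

Q' = 5.74 W/m

Series thermal resistances, inner to outer:
  R'_conv,in = 1/(2πr h) = 1/(2π·0.0355·1890) = 0.002372 m·K/W
  R'_aluminium = ln(0.0397/0.0355)/(2πk) = 0.1118/(2π·204) = 8.724×10^-5 m·K/W
  R'_cellular glass = ln(0.0711/0.0397)/(2πk) = 0.5827/(2π·0.0485) = 1.912 m·K/W
  R'_conv,out = 1/(2πr h) = 1/(2π·0.0711·21.6) = 0.1036 m·K/W
ΣR = 0.002372 + 8.724×10^-5 + 1.912 + 0.1036 = 2.018 m·K/W
Q' = ΔT/ΣR = (7.81 °C − 19.4 °C)/2.018 = -5.74 W/m
(Negative Q' ⇒ heat flows inward; heat gain = 5.74 W/m.)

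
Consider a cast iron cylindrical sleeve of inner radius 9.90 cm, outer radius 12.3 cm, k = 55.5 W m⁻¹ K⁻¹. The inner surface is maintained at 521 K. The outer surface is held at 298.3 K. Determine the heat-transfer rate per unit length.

Q' = 2πk·ΔT/ln(r₂/r₁) = 2π × 55.5 × 222.7 / ln(0.123/0.0990) = 3.58×10^5 W/m

Q' = 3.58×10^5 W/m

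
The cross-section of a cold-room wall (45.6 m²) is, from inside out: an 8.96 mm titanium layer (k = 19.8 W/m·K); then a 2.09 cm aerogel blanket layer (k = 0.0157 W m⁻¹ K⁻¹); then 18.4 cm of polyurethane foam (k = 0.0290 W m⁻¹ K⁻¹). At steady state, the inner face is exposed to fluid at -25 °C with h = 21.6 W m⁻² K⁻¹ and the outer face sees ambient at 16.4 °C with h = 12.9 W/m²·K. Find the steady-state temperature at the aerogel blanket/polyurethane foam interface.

Treat each layer as a resistance in series:
  R_conv,in = 1/(hA) = 1/(21.6·45.6) = 0.001015 K/W
  R_titanium = L/(kA) = 0.00896/(19.8·45.6) = 9.924×10^-6 K/W
  R_aerogel blanket = L/(kA) = 0.0209/(0.0157·45.6) = 0.02919 K/W
  R_polyurethane foam = L/(kA) = 0.184/(0.0290·45.6) = 0.1391 K/W
  R_conv,out = 1/(hA) = 1/(12.9·45.6) = 0.001700 K/W
ΣR = 0.001015 + 9.924×10^-6 + 0.02919 + 0.1391 + 0.001700 = 0.1710 K/W
Q = ΔT/ΣR = (-25 °C − 16.4 °C)/0.1710 = -242.1 W
From the inner boundary to the aerogel blanket/polyurethane foam interface, ΣR_partial = 0.03021 K/W.
T_interface = T_in − Q·ΣR_partial = -25 °C − (-242.1)(0.03021) = -17.7 °C

T = -17.7 °C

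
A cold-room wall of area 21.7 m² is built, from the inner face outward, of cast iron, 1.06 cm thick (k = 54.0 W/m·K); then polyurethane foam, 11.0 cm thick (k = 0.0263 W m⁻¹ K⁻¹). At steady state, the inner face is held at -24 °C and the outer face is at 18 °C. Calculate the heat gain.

Q = 218 W

Series thermal resistances, inner to outer:
  R_cast iron = L/(kA) = 0.0106/(54.0·21.7) = 9.046×10^-6 K/W
  R_polyurethane foam = L/(kA) = 0.110/(0.0263·21.7) = 0.1927 K/W
ΣR = 9.046×10^-6 + 0.1927 = 0.1927 K/W
Q = ΔT/ΣR = (-24 °C − 18 °C)/0.1927 = -218 W
(Negative Q ⇒ heat flows inward; heat gain = 218 W.)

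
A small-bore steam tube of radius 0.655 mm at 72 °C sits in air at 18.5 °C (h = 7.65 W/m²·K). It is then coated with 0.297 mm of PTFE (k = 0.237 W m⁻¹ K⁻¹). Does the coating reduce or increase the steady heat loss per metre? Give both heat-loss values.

Critical radius for a cylinder: r_cr = k/h = 0.0310 m = 3.10 cm.
Outer radius after coating: r₂ = 6.55×10^-4 + 2.97×10^-4 = 0.000952 m.
Since r₁ < r_cr and r₂ ≤ r_cr, the coating moves toward the maximum at r_cr — heat loss rises.
Bare: R = 1/(2πr₁h) = 31.76 m·K/W; Q = 53.5/31.76 = 1.68 W/m.
Coated: R = R_cond + R_conv = 22.10 m·K/W; Q = 53.5/22.10 = 2.42 W/m.

increases: 1.68 → 2.42 W/m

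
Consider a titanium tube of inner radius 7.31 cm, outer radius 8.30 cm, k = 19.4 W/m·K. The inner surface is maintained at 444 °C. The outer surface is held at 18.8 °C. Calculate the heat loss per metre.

Q' = 2πk·ΔT/ln(r₂/r₁) = 2π × 19.4 × 425.2 / ln(0.0830/0.0731) = 4.08×10^5 W/m

Q' = 4.08×10^5 W/m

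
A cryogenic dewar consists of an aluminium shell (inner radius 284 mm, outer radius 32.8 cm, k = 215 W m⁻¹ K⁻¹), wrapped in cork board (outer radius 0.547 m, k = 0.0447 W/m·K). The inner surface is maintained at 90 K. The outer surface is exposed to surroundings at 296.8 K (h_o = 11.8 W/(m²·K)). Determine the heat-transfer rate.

Treat each layer as a resistance in series:
  R_aluminium = (1/0.284 − 1/0.328)/(4πk) = 0.4723/(4π·215) = 1.748×10^-4 K/W
  R_cork board = (1/0.328 − 1/0.547)/(4πk) = 1.221/(4π·0.0447) = 2.173 K/W
  R_conv,out = 1/(4πr²h) = 1/(4π·0.547²·11.8) = 0.02254 K/W
ΣR = 1.748×10^-4 + 2.173 + 0.02254 = 2.196 K/W
Q = ΔT/ΣR = (90 K − 296.8 K)/2.196 = -94.2 W
(Negative Q ⇒ heat flows inward; heat gain = 94.2 W.)

Q = 94.2 W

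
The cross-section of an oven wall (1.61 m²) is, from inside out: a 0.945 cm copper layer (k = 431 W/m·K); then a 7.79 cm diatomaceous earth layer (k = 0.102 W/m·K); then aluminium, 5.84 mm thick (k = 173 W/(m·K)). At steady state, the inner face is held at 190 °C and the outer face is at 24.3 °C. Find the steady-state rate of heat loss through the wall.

Series thermal resistances, inner to outer:
  R_copper = L/(kA) = 0.00945/(431·1.61) = 1.362×10^-5 K/W
  R_diatomaceous earth = L/(kA) = 0.0779/(0.102·1.61) = 0.4744 K/W
  R_aluminium = L/(kA) = 0.00584/(173·1.61) = 2.097×10^-5 K/W
ΣR = 1.362×10^-5 + 0.4744 + 2.097×10^-5 = 0.4744 K/W
Q = ΔT/ΣR = (190 °C − 24.3 °C)/0.4744 = 349 W

Q = 349 W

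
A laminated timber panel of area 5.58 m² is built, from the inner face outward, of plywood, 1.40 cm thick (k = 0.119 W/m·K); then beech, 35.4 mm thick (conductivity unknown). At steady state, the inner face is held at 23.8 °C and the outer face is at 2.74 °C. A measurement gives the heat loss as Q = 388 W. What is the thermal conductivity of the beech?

ΣR = ΔT/Q = |23.8 − 2.74|/388 = 0.05428 K/W
Known resistances:
  R_plywood = L/(kA) = 0.0140/(0.119·5.58) = 0.02108 K/W
R_beech = ΣR − ΣR_known = 0.05428 − 0.02108 = 0.03320 K/W
L/(kA) = 0.03320 ⇒ k = 0.0354/(0.03320·5.58) = 0.191 W/m·K

k = 0.191 W/m·K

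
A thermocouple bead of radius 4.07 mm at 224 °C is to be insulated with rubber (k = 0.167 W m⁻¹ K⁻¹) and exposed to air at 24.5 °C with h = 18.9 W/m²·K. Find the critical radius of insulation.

r_cr = 1.77 cm

For a sphere, r_cr = 2k_ins/h = 2·0.167/18.9 = 0.0177 m = 1.77 cm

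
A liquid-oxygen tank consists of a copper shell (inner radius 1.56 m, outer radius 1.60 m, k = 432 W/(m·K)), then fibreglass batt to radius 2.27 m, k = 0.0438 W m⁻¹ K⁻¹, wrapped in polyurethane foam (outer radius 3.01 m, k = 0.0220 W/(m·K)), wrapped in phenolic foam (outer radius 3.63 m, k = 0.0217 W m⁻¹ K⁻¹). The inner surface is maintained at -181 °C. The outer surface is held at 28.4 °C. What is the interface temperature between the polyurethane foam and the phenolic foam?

T = -18.2 °C

Series thermal resistances, inner to outer:
  R_copper = (1/1.56 − 1/1.60)/(4πk) = 0.01603/(4π·432) = 2.952×10^-6 K/W
  R_fibreglass batt = (1/1.60 − 1/2.27)/(4πk) = 0.1845/(4π·0.0438) = 0.3352 K/W
  R_polyurethane foam = (1/2.27 − 1/3.01)/(4πk) = 0.1083/(4π·0.0220) = 0.3917 K/W
  R_phenolic foam = (1/3.01 − 1/3.63)/(4πk) = 0.05674/(4π·0.0217) = 0.2081 K/W
ΣR = 2.952×10^-6 + 0.3352 + 0.3917 + 0.2081 = 0.9350 K/W
Q = ΔT/ΣR = (-181 °C − 28.4 °C)/0.9350 = -224.0 W
From the inner boundary to the polyurethane foam/phenolic foam interface, ΣR_partial = 0.7269 K/W.
T_interface = T_in − Q·ΣR_partial = -181 °C − (-224.0)(0.7269) = -18.2 °C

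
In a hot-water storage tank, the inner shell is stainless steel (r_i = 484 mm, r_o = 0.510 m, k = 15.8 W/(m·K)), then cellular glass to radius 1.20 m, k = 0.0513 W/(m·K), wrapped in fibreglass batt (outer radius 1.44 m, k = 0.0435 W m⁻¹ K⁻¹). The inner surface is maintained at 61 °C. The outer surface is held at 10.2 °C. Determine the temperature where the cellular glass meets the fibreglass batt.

Treat each layer as a resistance in series:
  R_stainless steel = (1/0.484 − 1/0.510)/(4πk) = 0.1053/(4π·15.8) = 5.305×10^-4 K/W
  R_cellular glass = (1/0.510 − 1/1.20)/(4πk) = 1.127/(4π·0.0513) = 1.749 K/W
  R_fibreglass batt = (1/1.20 − 1/1.44)/(4πk) = 0.1389/(4π·0.0435) = 0.2541 K/W
ΣR = 5.305×10^-4 + 1.749 + 0.2541 = 2.004 K/W
Q = ΔT/ΣR = (61 °C − 10.2 °C)/2.004 = 25.35 W
From the inner boundary to the cellular glass/fibreglass batt interface, ΣR_partial = 1.750 K/W.
T_interface = T_in − Q·ΣR_partial = 61 °C − (25.35)(1.750) = 16.6 °C

T = 16.6 °C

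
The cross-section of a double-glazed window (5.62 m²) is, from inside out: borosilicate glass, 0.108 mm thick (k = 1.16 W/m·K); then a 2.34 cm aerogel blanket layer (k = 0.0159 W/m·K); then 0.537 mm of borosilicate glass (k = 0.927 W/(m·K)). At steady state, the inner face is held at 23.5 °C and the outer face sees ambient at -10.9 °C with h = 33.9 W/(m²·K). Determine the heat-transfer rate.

Treat each layer as a resistance in series:
  R_borosilicate glass = L/(kA) = 1.08×10^-4/(1.16·5.62) = 1.657×10^-5 K/W
  R_aerogel blanket = L/(kA) = 0.0234/(0.0159·5.62) = 0.2619 K/W
  R_borosilicate glass = L/(kA) = 5.37×10^-4/(0.927·5.62) = 1.031×10^-4 K/W
  R_conv,out = 1/(hA) = 1/(33.9·5.62) = 0.005249 K/W
ΣR = 1.657×10^-5 + 0.2619 + 1.031×10^-4 + 0.005249 = 0.2673 K/W
Q = ΔT/ΣR = (23.5 °C − -10.9 °C)/0.2673 = 129 W

Q = 129 W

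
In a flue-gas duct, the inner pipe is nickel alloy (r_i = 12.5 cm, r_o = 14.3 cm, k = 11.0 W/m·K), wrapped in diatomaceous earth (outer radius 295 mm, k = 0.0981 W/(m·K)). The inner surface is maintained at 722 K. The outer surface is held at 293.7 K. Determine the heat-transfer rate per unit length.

Resistance network (inner→outer):
  R'_nickel alloy = ln(0.143/0.125)/(2πk) = 0.1345/(2π·11.0) = 0.001946 m·K/W
  R'_diatomaceous earth = ln(0.295/0.143)/(2πk) = 0.7241/(2π·0.0981) = 1.175 m·K/W
ΣR = 0.001946 + 1.175 = 1.177 m·K/W
Q' = ΔT/ΣR = (722 K − 293.7 K)/1.177 = 364 W/m

Q' = 364 W/m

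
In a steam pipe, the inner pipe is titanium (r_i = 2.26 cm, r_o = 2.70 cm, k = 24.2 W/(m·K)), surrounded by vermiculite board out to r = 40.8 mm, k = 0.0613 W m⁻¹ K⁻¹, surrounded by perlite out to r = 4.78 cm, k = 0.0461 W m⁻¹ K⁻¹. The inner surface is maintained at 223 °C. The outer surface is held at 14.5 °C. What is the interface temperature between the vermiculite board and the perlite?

T = 84.9 °C

Resistance network (inner→outer):
  R'_titanium = ln(0.0270/0.0226)/(2πk) = 0.1779/(2π·24.2) = 0.001170 m·K/W
  R'_vermiculite board = ln(0.0408/0.0270)/(2πk) = 0.4128/(2π·0.0613) = 1.072 m·K/W
  R'_perlite = ln(0.0478/0.0408)/(2πk) = 0.1583/(2π·0.0461) = 0.5467 m·K/W
ΣR = 0.001170 + 1.072 + 0.5467 = 1.620 m·K/W
Q' = ΔT/ΣR = (223 °C − 14.5 °C)/1.620 = 128.7 W/m
From the inner boundary to the vermiculite board/perlite interface, ΣR_partial = 1.073 m·K/W.
T_interface = T_in − Q'·ΣR_partial = 223 °C − (128.7)(1.073) = 84.9 °C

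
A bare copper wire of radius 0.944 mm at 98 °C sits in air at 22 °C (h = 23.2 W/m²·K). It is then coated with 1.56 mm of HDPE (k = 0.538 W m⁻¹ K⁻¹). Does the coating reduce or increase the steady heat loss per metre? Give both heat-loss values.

Critical radius for a cylinder: r_cr = k/h = 0.0232 m = 2.32 cm.
Outer radius after coating: r₂ = 9.44×10^-4 + 0.00156 = 0.002504 m.
Since r₁ < r_cr and r₂ ≤ r_cr, the coating moves toward the maximum at r_cr — heat loss rises.
Bare: R = 1/(2πr₁h) = 7.267 m·K/W; Q = 76/7.267 = 10.5 W/m.
Coated: R = R_cond + R_conv = 3.028 m·K/W; Q = 76/3.028 = 25.1 W/m.

increases: 10.5 → 25.1 W/m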